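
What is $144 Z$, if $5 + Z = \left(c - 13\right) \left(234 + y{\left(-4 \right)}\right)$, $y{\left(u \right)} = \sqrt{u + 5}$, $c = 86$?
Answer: $2469600$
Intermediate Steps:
$y{\left(u \right)} = \sqrt{5 + u}$
$Z = 17150$ ($Z = -5 + \left(86 - 13\right) \left(234 + \sqrt{5 - 4}\right) = -5 + 73 \left(234 + \sqrt{1}\right) = -5 + 73 \left(234 + 1\right) = -5 + 73 \cdot 235 = -5 + 17155 = 17150$)
$144 Z = 144 \cdot 17150 = 2469600$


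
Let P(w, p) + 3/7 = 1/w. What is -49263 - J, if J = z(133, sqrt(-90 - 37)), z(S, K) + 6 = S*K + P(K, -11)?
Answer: -344796/7 - 16890*I*sqrt(127)/127 ≈ -49257.0 - 1498.7*I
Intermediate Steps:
P(w, p) = -3/7 + 1/w
z(S, K) = -45/7 + 1/K + K*S (z(S, K) = -6 + (S*K + (-3/7 + 1/K)) = -6 + (K*S + (-3/7 + 1/K)) = -6 + (-3/7 + 1/K + K*S) = -45/7 + 1/K + K*S)
J = -45/7 + 16890*I*sqrt(127)/127 (J = -45/7 + 1/(sqrt(-90 - 37)) + sqrt(-90 - 37)*133 = -45/7 + 1/(sqrt(-127)) + sqrt(-127)*133 = -45/7 + 1/(I*sqrt(127)) + (I*sqrt(127))*133 = -45/7 - I*sqrt(127)/127 + 133*I*sqrt(127) = -45/7 + 16890*I*sqrt(127)/127 ≈ -6.4286 + 1498.7*I)
-49263 - J = -49263 - (-45/7 + 16890*I*sqrt(127)/127) = -49263 + (45/7 - 16890*I*sqrt(127)/127) = -344796/7 - 16890*I*sqrt(127)/127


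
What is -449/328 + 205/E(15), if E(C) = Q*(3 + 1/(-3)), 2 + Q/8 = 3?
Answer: 21623/2624 ≈ 8.2405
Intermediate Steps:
Q = 8 (Q = -16 + 8*3 = -16 + 24 = 8)
E(C) = 64/3 (E(C) = 8*(3 + 1/(-3)) = 8*(3 - 1/3) = 8*(8/3) = 64/3)
-449/328 + 205/E(15) = -449/328 + 205/(64/3) = -449*1/328 + 205*(3/64) = -449/328 + 615/64 = 21623/2624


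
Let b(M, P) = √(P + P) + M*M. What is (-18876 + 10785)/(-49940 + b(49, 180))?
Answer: 384638049/2259956161 + 48546*√10/2259956161 ≈ 0.17026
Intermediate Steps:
b(M, P) = M² + √2*√P (b(M, P) = √(2*P) + M² = √2*√P + M² = M² + √2*√P)
(-18876 + 10785)/(-49940 + b(49, 180)) = (-18876 + 10785)/(-49940 + (49² + √2*√180)) = -8091/(-49940 + (2401 + √2*(6*√5))) = -8091/(-49940 + (2401 + 6*√10)) = -8091/(-47539 + 6*√10)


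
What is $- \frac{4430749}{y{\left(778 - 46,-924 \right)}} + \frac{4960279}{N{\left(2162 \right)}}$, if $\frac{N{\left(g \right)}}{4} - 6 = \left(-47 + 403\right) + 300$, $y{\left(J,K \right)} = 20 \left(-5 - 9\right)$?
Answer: $\frac{410046921}{23170} \approx 17697.0$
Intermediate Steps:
$y{\left(J,K \right)} = -280$ ($y{\left(J,K \right)} = 20 \left(-14\right) = -280$)
$N{\left(g \right)} = 2648$ ($N{\left(g \right)} = 24 + 4 \left(\left(-47 + 403\right) + 300\right) = 24 + 4 \left(356 + 300\right) = 24 + 4 \cdot 656 = 24 + 2624 = 2648$)
$- \frac{4430749}{y{\left(778 - 46,-924 \right)}} + \frac{4960279}{N{\left(2162 \right)}} = - \frac{4430749}{-280} + \frac{4960279}{2648} = \left(-4430749\right) \left(- \frac{1}{280}\right) + 4960279 \cdot \frac{1}{2648} = \frac{4430749}{280} + \frac{4960279}{2648} = \frac{410046921}{23170}$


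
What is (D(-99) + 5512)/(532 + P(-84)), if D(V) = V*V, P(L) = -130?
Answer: 15313/402 ≈ 38.092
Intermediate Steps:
D(V) = V²
(D(-99) + 5512)/(532 + P(-84)) = ((-99)² + 5512)/(532 - 130) = (9801 + 5512)/402 = 15313*(1/402) = 15313/402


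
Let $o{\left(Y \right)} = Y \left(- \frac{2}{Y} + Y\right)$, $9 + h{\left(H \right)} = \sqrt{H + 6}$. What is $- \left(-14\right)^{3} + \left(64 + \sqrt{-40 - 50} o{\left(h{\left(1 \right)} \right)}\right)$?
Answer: $2808 - 54 i \sqrt{70} + 258 i \sqrt{10} \approx 2808.0 + 364.07 i$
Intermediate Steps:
$h{\left(H \right)} = -9 + \sqrt{6 + H}$ ($h{\left(H \right)} = -9 + \sqrt{H + 6} = -9 + \sqrt{6 + H}$)
$o{\left(Y \right)} = Y \left(Y - \frac{2}{Y}\right)$
$- \left(-14\right)^{3} + \left(64 + \sqrt{-40 - 50} o{\left(h{\left(1 \right)} \right)}\right) = - \left(-14\right)^{3} + \left(64 + \sqrt{-40 - 50} \left(-2 + \left(-9 + \sqrt{6 + 1}\right)^{2}\right)\right) = \left(-1\right) \left(-2744\right) + \left(64 + \sqrt{-90} \left(-2 + \left(-9 + \sqrt{7}\right)^{2}\right)\right) = 2744 + \left(64 + 3 i \sqrt{10} \left(-2 + \left(-9 + \sqrt{7}\right)^{2}\right)\right) = 2808 + 3 i \sqrt{10} \left(-2 + \left(-9 + \sqrt{7}\right)^{2}\right)$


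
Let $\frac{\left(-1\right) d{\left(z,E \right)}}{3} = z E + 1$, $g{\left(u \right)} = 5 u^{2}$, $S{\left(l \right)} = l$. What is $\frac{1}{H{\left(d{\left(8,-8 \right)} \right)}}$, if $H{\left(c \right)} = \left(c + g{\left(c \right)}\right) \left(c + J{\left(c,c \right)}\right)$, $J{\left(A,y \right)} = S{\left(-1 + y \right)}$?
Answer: $\frac{1}{67405338} \approx 1.4836 \cdot 10^{-8}$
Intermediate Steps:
$J{\left(A,y \right)} = -1 + y$
$d{\left(z,E \right)} = -3 - 3 E z$ ($d{\left(z,E \right)} = - 3 \left(z E + 1\right) = - 3 \left(E z + 1\right) = - 3 \left(1 + E z\right) = -3 - 3 E z$)
$H{\left(c \right)} = \left(-1 + 2 c\right) \left(c + 5 c^{2}\right)$ ($H{\left(c \right)} = \left(c + 5 c^{2}\right) \left(c + \left(-1 + c\right)\right) = \left(c + 5 c^{2}\right) \left(-1 + 2 c\right) = \left(-1 + 2 c\right) \left(c + 5 c^{2}\right)$)
$\frac{1}{H{\left(d{\left(8,-8 \right)} \right)}} = \frac{1}{\left(-3 - \left(-24\right) 8\right) \left(-1 - 3 \left(-3 - \left(-24\right) 8\right) + 10 \left(-3 - \left(-24\right) 8\right)^{2}\right)} = \frac{1}{\left(-3 + 192\right) \left(-1 - 3 \left(-3 + 192\right) + 10 \left(-3 + 192\right)^{2}\right)} = \frac{1}{189 \left(-1 - 567 + 10 \cdot 189^{2}\right)} = \frac{1}{189 \left(-1 - 567 + 10 \cdot 35721\right)} = \frac{1}{189 \left(-1 - 567 + 357210\right)} = \frac{1}{189 \cdot 356642} = \frac{1}{67405338}$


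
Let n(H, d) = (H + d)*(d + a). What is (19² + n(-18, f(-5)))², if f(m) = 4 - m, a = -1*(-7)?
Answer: 47089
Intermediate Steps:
a = 7
n(H, d) = (7 + d)*(H + d) (n(H, d) = (H + d)*(d + 7) = (H + d)*(7 + d) = (7 + d)*(H + d))
(19² + n(-18, f(-5)))² = (19² + ((4 - 1*(-5))² + 7*(-18) + 7*(4 - 1*(-5)) - 18*(4 - 1*(-5))))² = (361 + ((4 + 5)² - 126 + 7*(4 + 5) - 18*(4 + 5)))² = (361 + (9² - 126 + 7*9 - 18*9))² = (361 + (81 - 126 + 63 - 162))² = (361 - 144)² = 217² = 47089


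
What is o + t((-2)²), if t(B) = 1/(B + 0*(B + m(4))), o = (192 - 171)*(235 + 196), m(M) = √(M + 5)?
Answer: 36205/4 ≈ 9051.3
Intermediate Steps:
m(M) = √(5 + M)
o = 9051 (o = 21*431 = 9051)
t(B) = 1/B (t(B) = 1/(B + 0*(B + √(5 + 4))) = 1/(B + 0*(B + √9)) = 1/(B + 0*(B + 3)) = 1/(B + 0*(3 + B)) = 1/(B + 0) = 1/B)
o + t((-2)²) = 9051 + 1/((-2)²) = 9051 + 1/4 = 9051 + ¼ = 36205/4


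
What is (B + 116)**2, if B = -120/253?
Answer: 854275984/64009 ≈ 13346.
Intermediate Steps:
B = -120/253 (B = -120*1/253 = -120/253 ≈ -0.47431)
(B + 116)**2 = (-120/253 + 116)**2 = (29228/253)**2 = 854275984/64009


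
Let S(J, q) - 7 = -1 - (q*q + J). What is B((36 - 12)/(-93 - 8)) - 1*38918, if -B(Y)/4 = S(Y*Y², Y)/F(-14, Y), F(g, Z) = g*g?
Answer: -1964771599036/50484749 ≈ -38918.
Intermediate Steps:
F(g, Z) = g²
S(J, q) = 6 - J - q² (S(J, q) = 7 + (-1 - (q*q + J)) = 7 + (-1 - (q² + J)) = 7 + (-1 - (J + q²)) = 7 + (-1 + (-J - q²)) = 7 + (-1 - J - q²) = 6 - J - q²)
B(Y) = -6/49 + Y²/49 + Y³/49 (B(Y) = -4*(6 - Y*Y² - Y²)/((-14)²) = -4*(6 - Y³ - Y²)/196 = -4*(6 - Y² - Y³)/196 = -4*(3/98 - Y²/196 - Y³/196) = -6/49 + Y²/49 + Y³/49)
B((36 - 12)/(-93 - 8)) - 1*38918 = (-6/49 + ((36 - 12)/(-93 - 8))²/49 + ((36 - 12)/(-93 - 8))³/49) - 1*38918 = (-6/49 + (24/(-101))²/49 + (24/(-101))³/49) - 38918 = (-6/49 + (24*(-1/101))²/49 + (24*(-1/101))³/49) - 38918 = (-6/49 + (-24/101)²/49 + (-24/101)³/49) - 38918 = (-6/49 + (1/49)*(576/10201) + (1/49)*(-13824/1030301)) - 38918 = (-6/49 + 576/499849 - 13824/50484749) - 38918 = -6137454/50484749 - 38918 = -1964771599036/50484749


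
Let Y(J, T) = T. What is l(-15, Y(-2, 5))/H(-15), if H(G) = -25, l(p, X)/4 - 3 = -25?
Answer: 88/25 ≈ 3.5200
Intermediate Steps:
l(p, X) = -88 (l(p, X) = 12 + 4*(-25) = 12 - 100 = -88)
l(-15, Y(-2, 5))/H(-15) = -88/(-25) = -88*(-1/25) = 88/25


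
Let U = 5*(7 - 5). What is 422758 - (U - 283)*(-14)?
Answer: 418936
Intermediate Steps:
U = 10 (U = 5*2 = 10)
422758 - (U - 283)*(-14) = 422758 - (10 - 283)*(-14) = 422758 - (-273)*(-14) = 422758 - 1*3822 = 422758 - 3822 = 418936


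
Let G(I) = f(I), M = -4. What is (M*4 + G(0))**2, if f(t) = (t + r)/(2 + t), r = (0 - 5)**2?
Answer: 49/4 ≈ 12.250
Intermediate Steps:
r = 25 (r = (-5)**2 = 25)
f(t) = (25 + t)/(2 + t) (f(t) = (t + 25)/(2 + t) = (25 + t)/(2 + t))
G(I) = (25 + I)/(2 + I)
(M*4 + G(0))**2 = (-4*4 + (25 + 0)/(2 + 0))**2 = (-16 + 25/2)**2 = (-7/2)**2 = 49/4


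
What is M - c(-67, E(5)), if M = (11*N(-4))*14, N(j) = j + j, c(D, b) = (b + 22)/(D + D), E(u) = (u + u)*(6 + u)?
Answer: -82478/67 ≈ -1231.0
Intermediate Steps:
E(u) = 2*u*(6 + u) (E(u) = (2*u)*(6 + u) = 2*u*(6 + u))
c(D, b) = (22 + b)/(2*D) (c(D, b) = (22 + b)/((2*D)) = (22 + b)*(1/(2*D)) = (22 + b)/(2*D))
N(j) = 2*j
M = -1232 (M = (11*(2*(-4)))*14 = (11*(-8))*14 = -88*14 = -1232)
M - c(-67, E(5)) = -1232 - (22 + 2*5*(6 + 5))/(2*(-67)) = -1232 - (-1)*(22 + 2*5*11)/(2*67) = -1232 - (-1)*(22 + 110)/(2*67) = -1232 - (-1)*132/(2*67) = -1232 - 1*(-66/67) = -1232 + 66/67 = -82478/67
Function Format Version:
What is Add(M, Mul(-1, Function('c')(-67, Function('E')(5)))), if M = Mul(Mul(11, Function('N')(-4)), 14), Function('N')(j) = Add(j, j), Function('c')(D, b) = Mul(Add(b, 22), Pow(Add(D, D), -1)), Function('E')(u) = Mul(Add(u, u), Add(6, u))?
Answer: Rational(-82478, 67) ≈ -1231.0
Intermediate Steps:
Function('E')(u) = Mul(2, u, Add(6, u)) (Function('E')(u) = Mul(Mul(2, u), Add(6, u)) = Mul(2, u, Add(6, u)))
Function('c')(D, b) = Mul(Rational(1, 2), Pow(D, -1), Add(22, b)) (Function('c')(D, b) = Mul(Add(22, b), Pow(Mul(2, D), -1)) = Mul(Add(22, b), Mul(Rational(1, 2), Pow(D, -1))) = Mul(Rational(1, 2), Pow(D, -1), Add(22, b)))
Function('N')(j) = Mul(2, j)
M = -1232 (M = Mul(Mul(11, Mul(2, -4)), 14) = Mul(Mul(11, -8), 14) = Mul(-88, 14) = -1232)
Add(M, Mul(-1, Function('c')(-67, Function('E')(5)))) = Add(-1232, Mul(-1, Mul(Rational(1, 2), Pow(-67, -1), Add(22, Mul(2, 5, Add(6, 5)))))) = Add(-1232, Mul(-1, Mul(Rational(1, 2), Rational(-1, 67), Add(22, Mul(2, 5, 11))))) = Add(-1232, Mul(-1, Mul(Rational(1, 2), Rational(-1, 67), Add(22, 110)))) = Add(-1232, Mul(-1, Mul(Rational(1, 2), Rational(-1, 67), 132))) = Add(-1232, Mul(-1, Rational(-66, 67))) = Add(-1232, Rational(66, 67)) = Rational(-82478, 67)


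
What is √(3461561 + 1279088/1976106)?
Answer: √3379345164771300681/988053 ≈ 1860.5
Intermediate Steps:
√(3461561 + 1279088/1976106) = √(3461561 + 1279088*(1/1976106)) = √(3461561 + 639544/988053) = √(3420206370277/988053) = √3379345164771300681/988053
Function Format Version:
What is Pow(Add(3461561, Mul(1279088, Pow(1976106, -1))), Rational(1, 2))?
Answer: Mul(Rational(1, 988053), Pow(3379345164771300681, Rational(1, 2))) ≈ 1860.5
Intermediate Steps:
Pow(Add(3461561, Mul(1279088, Pow(1976106, -1))), Rational(1, 2)) = Pow(Add(3461561, Mul(1279088, Rational(1, 1976106))), Rational(1, 2)) = Pow(Add(3461561, Rational(639544, 988053)), Rational(1, 2)) = Pow(Rational(3420206370277, 988053), Rational(1, 2)) = Mul(Rational(1, 988053), Pow(3379345164771300681, Rational(1, 2)))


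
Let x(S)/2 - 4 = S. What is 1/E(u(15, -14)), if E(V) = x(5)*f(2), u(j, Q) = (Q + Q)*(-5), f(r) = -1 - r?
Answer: -1/54 ≈ -0.018519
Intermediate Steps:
u(j, Q) = -10*Q (u(j, Q) = (2*Q)*(-5) = -10*Q)
x(S) = 8 + 2*S
E(V) = -54 (E(V) = (8 + 2*5)*(-1 - 1*2) = (8 + 10)*(-1 - 2) = 18*(-3) = -54)
1/E(u(15, -14)) = 1/(-54) = -1/54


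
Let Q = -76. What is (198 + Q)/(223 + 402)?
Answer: 122/625 ≈ 0.19520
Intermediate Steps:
(198 + Q)/(223 + 402) = (198 - 76)/(223 + 402) = 122/625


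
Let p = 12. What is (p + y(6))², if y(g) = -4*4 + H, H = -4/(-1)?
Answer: 0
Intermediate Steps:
H = 4 (H = -4*(-1) = 4)
y(g) = -12 (y(g) = -4*4 + 4 = -16 + 4 = -12)
(p + y(6))² = (12 - 12)² = 0² = 0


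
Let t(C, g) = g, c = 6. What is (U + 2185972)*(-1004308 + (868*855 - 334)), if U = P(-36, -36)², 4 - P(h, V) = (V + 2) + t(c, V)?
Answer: -575259482896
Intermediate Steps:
P(h, V) = 2 - 2*V (P(h, V) = 4 - ((V + 2) + V) = 4 - ((2 + V) + V) = 4 - (2 + 2*V) = 4 + (-2 - 2*V) = 2 - 2*V)
U = 5476 (U = (2 - 2*(-36))² = (2 + 72)² = 74² = 5476)
(U + 2185972)*(-1004308 + (868*855 - 334)) = (5476 + 2185972)*(-1004308 + (868*855 - 334)) = 2191448*(-1004308 + (742140 - 334)) = 2191448*(-1004308 + 741806) = 2191448*(-262502) = -575259482896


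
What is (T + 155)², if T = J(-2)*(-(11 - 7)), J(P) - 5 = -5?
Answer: 24025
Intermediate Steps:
J(P) = 0 (J(P) = 5 - 5 = 0)
T = 0 (T = 0*(-(11 - 7)) = 0*(-1*4) = 0*(-4) = 0)
(T + 155)² = (0 + 155)² = 155² = 24025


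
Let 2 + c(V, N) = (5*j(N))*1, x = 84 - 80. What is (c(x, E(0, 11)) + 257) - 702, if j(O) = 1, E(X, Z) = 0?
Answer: -442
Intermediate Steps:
x = 4
c(V, N) = 3 (c(V, N) = -2 + (5*1)*1 = -2 + 5*1 = -2 + 5 = 3)
(c(x, E(0, 11)) + 257) - 702 = (3 + 257) - 702 = 260 - 702 = -442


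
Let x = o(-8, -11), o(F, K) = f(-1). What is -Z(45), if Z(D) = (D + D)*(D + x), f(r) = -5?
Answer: -3600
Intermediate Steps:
o(F, K) = -5
x = -5
Z(D) = 2*D*(-5 + D) (Z(D) = (D + D)*(D - 5) = (2*D)*(-5 + D) = 2*D*(-5 + D))
-Z(45) = -2*45*(-5 + 45) = -2*45*40 = -1*3600 = -3600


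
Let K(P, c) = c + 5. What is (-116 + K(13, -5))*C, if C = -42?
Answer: 4872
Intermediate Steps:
K(P, c) = 5 + c
(-116 + K(13, -5))*C = (-116 + (5 - 5))*(-42) = (-116 + 0)*(-42) = -116*(-42) = 4872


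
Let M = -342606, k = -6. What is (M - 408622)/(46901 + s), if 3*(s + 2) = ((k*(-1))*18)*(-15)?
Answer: -751228/46359 ≈ -16.205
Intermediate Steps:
s = -542 (s = -2 + ((-6*(-1)*18)*(-15))/3 = -2 + ((6*18)*(-15))/3 = -2 + (108*(-15))/3 = -2 + (⅓)*(-1620) = -2 - 540 = -542)
(M - 408622)/(46901 + s) = (-342606 - 408622)/(46901 - 542) = -751228/46359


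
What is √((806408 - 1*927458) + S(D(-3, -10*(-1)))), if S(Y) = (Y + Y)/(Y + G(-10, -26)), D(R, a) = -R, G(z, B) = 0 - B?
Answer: 46*I*√48111/29 ≈ 347.92*I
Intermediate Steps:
G(z, B) = -B
S(Y) = 2*Y/(26 + Y) (S(Y) = (Y + Y)/(Y - 1*(-26)) = (2*Y)/(Y + 26) = (2*Y)/(26 + Y) = 2*Y/(26 + Y))
√((806408 - 1*927458) + S(D(-3, -10*(-1)))) = √((806408 - 1*927458) + 2*(-1*(-3))/(26 - 1*(-3))) = √((806408 - 927458) + 2*3/(26 + 3)) = √(-121050 + 2*3/29) = √(-121050 + 2*3*(1/29)) = √(-121050 + 6/29) = √(-3510444/29) = 46*I*√48111/29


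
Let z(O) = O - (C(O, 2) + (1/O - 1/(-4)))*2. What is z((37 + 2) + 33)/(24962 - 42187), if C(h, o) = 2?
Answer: -2429/620100 ≈ -0.0039171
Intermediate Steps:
z(O) = -9/2 + O - 2/O (z(O) = O - (2 + (1/O - 1/(-4)))*2 = O - (2 + (1/O - 1*(-¼)))*2 = O - (2 + (1/O + ¼))*2 = O - (2 + (¼ + 1/O))*2 = O - (9/4 + 1/O)*2 = O - (9/2 + 2/O) = O + (-9/2 - 2/O) = -9/2 + O - 2/O)
z((37 + 2) + 33)/(24962 - 42187) = (-9/2 + ((37 + 2) + 33) - 2/((37 + 2) + 33))/(24962 - 42187) = (-9/2 + (39 + 33) - 2/(39 + 33))/(-17225) = (-9/2 + 72 - 2/72)*(-1/17225) = (-9/2 + 72 - 2*1/72)*(-1/17225) = (-9/2 + 72 - 1/36)*(-1/17225) = (2429/36)*(-1/17225) = -2429/620100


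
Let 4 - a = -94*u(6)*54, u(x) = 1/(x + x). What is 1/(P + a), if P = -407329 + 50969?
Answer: -1/355933 ≈ -2.8095e-6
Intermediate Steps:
u(x) = 1/(2*x)
P = -356360
a = 427 (a = 4 - (-47/6)*54 = 4 - (-94*1/12)*54 = 4 - (-47)*54/6 = 4 - 1*(-423) = 4 + 423 = 427)
1/(P + a) = 1/(-356360 + 427) = 1/(-355933) = -1/355933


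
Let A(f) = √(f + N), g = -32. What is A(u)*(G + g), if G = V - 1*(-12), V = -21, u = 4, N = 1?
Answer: -41*√5 ≈ -91.679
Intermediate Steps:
A(f) = √(1 + f) (A(f) = √(f + 1) = √(1 + f))
G = -9 (G = -21 - 1*(-12) = -21 + 12 = -9)
A(u)*(G + g) = √(1 + 4)*(-9 - 32) = √5*(-41) = -41*√5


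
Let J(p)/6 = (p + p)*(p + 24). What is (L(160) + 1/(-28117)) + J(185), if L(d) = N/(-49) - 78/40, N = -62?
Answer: 12784792279313/27554660 ≈ 4.6398e+5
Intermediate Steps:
L(d) = -671/980 (L(d) = -62/(-49) - 78/40 = -62*(-1/49) - 78*1/40 = 62/49 - 39/20 = -671/980)
J(p) = 12*p*(24 + p) (J(p) = 6*((p + p)*(p + 24)) = 6*((2*p)*(24 + p)) = 6*(2*p*(24 + p)) = 12*p*(24 + p))
(L(160) + 1/(-28117)) + J(185) = (-671/980 + 1/(-28117)) + 12*185*(24 + 185) = (-671/980 - 1/28117) + 12*185*209 = -18867487/27554660 + 463980 = 12784792279313/27554660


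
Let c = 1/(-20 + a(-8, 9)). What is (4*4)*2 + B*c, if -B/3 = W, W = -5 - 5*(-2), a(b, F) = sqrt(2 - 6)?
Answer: 3307/101 + 15*I/202 ≈ 32.743 + 0.074257*I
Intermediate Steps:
a(b, F) = 2*I (a(b, F) = sqrt(-4) = 2*I)
W = 5 (W = -5 + 10 = 5)
B = -15 (B = -3*5 = -15)
c = (-20 - 2*I)/404 (c = 1/(-20 + 2*I) = (-20 - 2*I)/404 ≈ -0.049505 - 0.0049505*I)
(4*4)*2 + B*c = (4*4)*2 - 15*(-5/101 - I/202) = 16*2 + (75/101 + 15*I/202) = 32 + (75/101 + 15*I/202) = 3307/101 + 15*I/202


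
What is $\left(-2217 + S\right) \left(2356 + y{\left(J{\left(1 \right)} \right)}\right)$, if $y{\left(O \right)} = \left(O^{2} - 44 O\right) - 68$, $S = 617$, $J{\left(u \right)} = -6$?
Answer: $-4140800$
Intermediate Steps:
$y{\left(O \right)} = -68 + O^{2} - 44 O$
$\left(-2217 + S\right) \left(2356 + y{\left(J{\left(1 \right)} \right)}\right) = \left(-2217 + 617\right) \left(2356 - \left(-196 - 36\right)\right) = - 1600 \left(2356 + \left(-68 + 36 + 264\right)\right) = - 1600 \left(2356 + 232\right) = \left(-1600\right) 2588 = -4140800$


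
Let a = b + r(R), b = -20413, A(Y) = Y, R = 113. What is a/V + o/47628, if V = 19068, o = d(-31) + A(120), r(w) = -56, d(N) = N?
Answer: -2896430/2702889 ≈ -1.0716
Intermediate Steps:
o = 89 (o = -31 + 120 = 89)
a = -20469 (a = -20413 - 56 = -20469)
a/V + o/47628 = -20469/19068 + 89/47628 = -20469*1/19068 + 89*(1/47628) = -6823/6356 + 89/47628 = -2896430/2702889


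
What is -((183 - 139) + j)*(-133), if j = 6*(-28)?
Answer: -16492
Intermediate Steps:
j = -168
-((183 - 139) + j)*(-133) = -((183 - 139) - 168)*(-133) = -(44 - 168)*(-133) = -(-124)*(-133) = -1*16492 = -16492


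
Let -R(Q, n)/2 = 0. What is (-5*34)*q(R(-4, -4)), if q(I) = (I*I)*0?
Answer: 0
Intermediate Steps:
R(Q, n) = 0 (R(Q, n) = -2*0 = 0)
q(I) = 0 (q(I) = I²*0 = 0)
(-5*34)*q(R(-4, -4)) = -5*34*0 = -170*0 = 0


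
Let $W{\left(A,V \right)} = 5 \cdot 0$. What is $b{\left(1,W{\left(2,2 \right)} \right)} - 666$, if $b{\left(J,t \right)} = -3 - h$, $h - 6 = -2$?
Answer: $-673$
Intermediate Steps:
$h = 4$ ($h = 6 - 2 = 4$)
$W{\left(A,V \right)} = 0$
$b{\left(J,t \right)} = -7$ ($b{\left(J,t \right)} = -3 - 4 = -7$)
$b{\left(1,W{\left(2,2 \right)} \right)} - 666 = -7 - 666 = -673$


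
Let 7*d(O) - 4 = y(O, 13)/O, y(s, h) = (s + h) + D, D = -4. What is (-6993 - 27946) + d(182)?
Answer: -44511367/1274 ≈ -34938.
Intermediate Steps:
y(s, h) = -4 + h + s (y(s, h) = (s + h) - 4 = (h + s) - 4 = -4 + h + s)
d(O) = 4/7 + (9 + O)/(7*O) (d(O) = 4/7 + ((-4 + 13 + O)/O)/7 = 4/7 + ((9 + O)/O)/7 = 4/7 + (9 + O)/(7*O))
(-6993 - 27946) + d(182) = (-6993 - 27946) + (1/7)*(9 + 5*182)/182 = -34939 + (1/7)*(1/182)*(9 + 910) = -34939 + (1/7)*(1/182)*919 = -34939 + 919/1274 = -44511367/1274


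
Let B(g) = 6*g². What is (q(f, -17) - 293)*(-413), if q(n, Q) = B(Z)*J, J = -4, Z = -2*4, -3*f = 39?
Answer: 755377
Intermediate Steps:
f = -13 (f = -⅓*39 = -13)
Z = -8
q(n, Q) = -1536 (q(n, Q) = (6*(-8)²)*(-4) = (6*64)*(-4) = 384*(-4) = -1536)
(q(f, -17) - 293)*(-413) = (-1536 - 293)*(-413) = -1829*(-413) = 755377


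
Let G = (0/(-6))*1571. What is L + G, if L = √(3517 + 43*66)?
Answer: √6355 ≈ 79.718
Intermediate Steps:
L = √6355 (L = √(3517 + 2838) = √6355 ≈ 79.718)
G = 0 (G = (0*(-⅙))*1571 = 0*1571 = 0)
L + G = √6355 + 0 = √6355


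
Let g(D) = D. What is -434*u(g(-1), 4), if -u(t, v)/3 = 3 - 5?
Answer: -2604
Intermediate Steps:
u(t, v) = 6 (u(t, v) = -3*(3 - 5) = -3*(-2) = 6)
-434*u(g(-1), 4) = -434*6 = -2604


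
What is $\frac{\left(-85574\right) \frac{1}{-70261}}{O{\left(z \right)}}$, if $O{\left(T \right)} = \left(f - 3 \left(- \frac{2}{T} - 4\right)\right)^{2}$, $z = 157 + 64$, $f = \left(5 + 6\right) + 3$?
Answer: $\frac{122927051}{68371194016} \approx 0.0017979$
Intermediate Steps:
$f = 14$ ($f = 11 + 3 = 14$)
$z = 221$
$O{\left(T \right)} = \left(26 + \frac{6}{T}\right)^{2}$ ($O{\left(T \right)} = \left(14 - 3 \left(- \frac{2}{T} - 4\right)\right)^{2} = \left(14 - 3 \left(-4 - \frac{2}{T}\right)\right)^{2} = \left(14 + \left(12 + \frac{6}{T}\right)\right)^{2} = \left(26 + \frac{6}{T}\right)^{2}$)
$\frac{\left(-85574\right) \frac{1}{-70261}}{O{\left(z \right)}} = \frac{\left(-85574\right) \frac{1}{-70261}}{4 \cdot \frac{1}{48841} \left(3 + 13 \cdot 221\right)^{2}} = \frac{\left(-85574\right) \left(- \frac{1}{70261}\right)}{4 \cdot \frac{1}{48841} \left(3 + 2873\right)^{2}} = \frac{85574}{70261 \cdot 4 \cdot \frac{1}{48841} \cdot 2876^{2}} = \frac{85574}{70261 \cdot 4 \cdot \frac{1}{48841} \cdot 8271376} = \frac{85574}{70261 \cdot \frac{33085504}{48841}} = \frac{85574}{70261} \cdot \frac{48841}{33085504} = \frac{122927051}{68371194016}$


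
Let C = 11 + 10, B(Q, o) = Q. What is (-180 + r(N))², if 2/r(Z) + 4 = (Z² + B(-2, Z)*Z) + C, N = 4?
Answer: 20232004/625 ≈ 32371.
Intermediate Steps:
C = 21
r(Z) = 2/(17 + Z² - 2*Z) (r(Z) = 2/(-4 + ((Z² - 2*Z) + 21)) = 2/(-4 + (21 + Z² - 2*Z)) = 2/(17 + Z² - 2*Z))
(-180 + r(N))² = (-180 + 2/(17 + 4² - 2*4))² = (-180 + 2/(17 + 16 - 8))² = (-180 + 2/25)² = (-4498/25)² = 20232004/625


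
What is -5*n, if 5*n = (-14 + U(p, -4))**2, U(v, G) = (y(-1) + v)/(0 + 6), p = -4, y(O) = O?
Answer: -7921/36 ≈ -220.03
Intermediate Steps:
U(v, G) = -1/6 + v/6 (U(v, G) = (-1 + v)/(0 + 6) = (-1 + v)/6 = (-1 + v)*(1/6) = -1/6 + v/6)
n = 7921/180 (n = (-14 + (-1/6 + (1/6)*(-4)))**2/5 = (-14 + (-1/6 - 2/3))**2/5 = (-14 - 5/6)**2/5 = (-89/6)**2/5 = (1/5)*(7921/36) = 7921/180 ≈ 44.006)
-5*n = -5*7921/180 = -7921/36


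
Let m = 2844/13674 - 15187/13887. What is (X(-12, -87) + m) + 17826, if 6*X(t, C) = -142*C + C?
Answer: 1257685908023/63296946 ≈ 19870.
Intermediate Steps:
m = -28028735/31648473 (m = 2844*(1/13674) - 15187*1/13887 = 474/2279 - 15187/13887 = -28028735/31648473 ≈ -0.88563)
X(t, C) = -47*C/2 (X(t, C) = (-142*C + C)/6 = (-141*C)/6 = -47*C/2)
(X(-12, -87) + m) + 17826 = (-47/2*(-87) - 28028735/31648473) + 17826 = (4089/2 - 28028735/31648473) + 17826 = 129354548627/63296946 + 17826 = 1257685908023/63296946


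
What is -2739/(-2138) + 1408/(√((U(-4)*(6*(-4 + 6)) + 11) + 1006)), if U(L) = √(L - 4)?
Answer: 2739/2138 + 1408*√3/(3*√(339 + 8*I*√2)) ≈ 45.414 - 0.73623*I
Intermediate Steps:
U(L) = √(-4 + L)
-2739/(-2138) + 1408/(√((U(-4)*(6*(-4 + 6)) + 11) + 1006)) = -2739/(-2138) + 1408/(√((√(-4 - 4)*(6*(-4 + 6)) + 11) + 1006)) = -2739*(-1/2138) + 1408/(√((√(-8)*(6*2) + 11) + 1006)) = 2739/2138 + 1408/(√(((2*I*√2)*12 + 11) + 1006)) = 2739/2138 + 1408/(√((24*I*√2 + 11) + 1006)) = 2739/2138 + 1408/(√((11 + 24*I*√2) + 1006)) = 2739/2138 + 1408/(√(1017 + 24*I*√2)) = 2739/2138 + 1408/√(1017 + 24*I*√2)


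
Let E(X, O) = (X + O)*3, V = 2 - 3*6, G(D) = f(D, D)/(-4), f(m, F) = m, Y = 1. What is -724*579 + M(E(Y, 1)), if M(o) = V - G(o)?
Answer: -838421/2 ≈ -4.1921e+5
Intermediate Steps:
G(D) = -D/4 (G(D) = D/(-4) = D*(-1/4) = -D/4)
V = -16 (V = 2 - 18 = -16)
E(X, O) = 3*O + 3*X (E(X, O) = (O + X)*3 = 3*O + 3*X)
M(o) = -16 + o/4 (M(o) = -16 - (-1)*o/4 = -16 + o/4)
-724*579 + M(E(Y, 1)) = -724*579 + (-16 + (3*1 + 3*1)/4) = -419196 + (-16 + (3 + 3)/4) = -419196 + (-16 + (1/4)*6) = -419196 + (-16 + 3/2) = -419196 - 29/2 = -838421/2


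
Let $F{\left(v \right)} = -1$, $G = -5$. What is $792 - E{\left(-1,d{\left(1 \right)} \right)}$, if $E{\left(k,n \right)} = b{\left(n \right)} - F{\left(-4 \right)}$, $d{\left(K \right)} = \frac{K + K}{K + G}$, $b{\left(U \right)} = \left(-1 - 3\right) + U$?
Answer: $\frac{1591}{2} \approx 795.5$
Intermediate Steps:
$b{\left(U \right)} = -4 + U$
$d{\left(K \right)} = \frac{2 K}{-5 + K}$ ($d{\left(K \right)} = \frac{K + K}{K - 5} = \frac{2 K}{-5 + K}$)
$E{\left(k,n \right)} = -3 + n$ ($E{\left(k,n \right)} = \left(-4 + n\right) - -1 = \left(-4 + n\right) + 1 = -3 + n$)
$792 - E{\left(-1,d{\left(1 \right)} \right)} = 792 - \left(-3 + 2 \cdot 1 \frac{1}{-5 + 1}\right) = 792 - \left(-3 + 2 \cdot 1 \frac{1}{-4}\right) = 792 - \left(-3 + 2 \cdot 1 \left(- \frac{1}{4}\right)\right) = 792 - \left(-3 - \frac{1}{2}\right) = 792 - - \frac{7}{2} = 792 + \frac{7}{2} = \frac{1591}{2}$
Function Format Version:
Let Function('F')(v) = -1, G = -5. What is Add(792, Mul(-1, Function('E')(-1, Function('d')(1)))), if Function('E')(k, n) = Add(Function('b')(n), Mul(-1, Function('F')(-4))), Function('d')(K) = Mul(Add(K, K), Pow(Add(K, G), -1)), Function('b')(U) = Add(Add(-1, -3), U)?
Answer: Rational(1591, 2) ≈ 795.50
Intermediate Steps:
Function('b')(U) = Add(-4, U)
Function('d')(K) = Mul(2, K, Pow(Add(-5, K), -1)) (Function('d')(K) = Mul(Add(K, K), Pow(Add(K, -5), -1)) = Mul(Mul(2, K), Pow(Add(-5, K), -1)) = Mul(2, K, Pow(Add(-5, K), -1)))
Function('E')(k, n) = Add(-3, n) (Function('E')(k, n) = Add(Add(-4, n), Mul(-1, -1)) = Add(Add(-4, n), 1) = Add(-3, n))
Add(792, Mul(-1, Function('E')(-1, Function('d')(1)))) = Add(792, Mul(-1, Add(-3, Mul(2, 1, Pow(Add(-5, 1), -1))))) = Add(792, Mul(-1, Add(-3, Mul(2, 1, Pow(-4, -1))))) = Add(792, Mul(-1, Add(-3, Mul(2, 1, Rational(-1, 4))))) = Add(792, Mul(-1, Add(-3, Rational(-1, 2)))) = Add(792, Mul(-1, Rational(-7, 2))) = Add(792, Rational(7, 2)) = Rational(1591, 2)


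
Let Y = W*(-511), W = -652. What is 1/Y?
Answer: 1/333172 ≈ 3.0015e-6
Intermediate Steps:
Y = 333172 (Y = -652*(-511) = 333172)
1/Y = 1/333172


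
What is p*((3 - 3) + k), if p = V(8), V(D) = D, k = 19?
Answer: 152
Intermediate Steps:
p = 8
p*((3 - 3) + k) = 8*((3 - 3) + 19) = 8*(0 + 19) = 8*19 = 152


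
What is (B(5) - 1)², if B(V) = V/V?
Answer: 0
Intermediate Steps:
B(V) = 1
(B(5) - 1)² = (1 - 1)² = 0² = 0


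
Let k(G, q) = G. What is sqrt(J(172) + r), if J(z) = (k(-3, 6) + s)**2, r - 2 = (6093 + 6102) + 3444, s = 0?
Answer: 5*sqrt(626) ≈ 125.10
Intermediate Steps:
r = 15641 (r = 2 + ((6093 + 6102) + 3444) = 2 + (12195 + 3444) = 2 + 15639 = 15641)
J(z) = 9 (J(z) = (-3 + 0)**2 = (-3)**2 = 9)
sqrt(J(172) + r) = sqrt(9 + 15641) = sqrt(15650) = 5*sqrt(626)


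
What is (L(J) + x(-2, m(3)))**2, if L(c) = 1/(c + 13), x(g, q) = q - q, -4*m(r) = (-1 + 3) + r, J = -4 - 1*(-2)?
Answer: 1/121 ≈ 0.0082645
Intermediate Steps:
J = -2 (J = -4 + 2 = -2)
m(r) = -1/2 - r/4 (m(r) = -((-1 + 3) + r)/4 = -(2 + r)/4 = -1/2 - r/4)
x(g, q) = 0
L(c) = 1/(13 + c)
(L(J) + x(-2, m(3)))**2 = (1/(13 - 2) + 0)**2 = (1/11 + 0)**2 = (1/11)**2 = 1/121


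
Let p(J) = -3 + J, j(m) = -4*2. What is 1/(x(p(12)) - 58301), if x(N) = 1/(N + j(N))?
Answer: -1/58300 ≈ -1.7153e-5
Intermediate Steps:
j(m) = -8
x(N) = 1/(-8 + N) (x(N) = 1/(N - 8) = 1/(-8 + N))
1/(x(p(12)) - 58301) = 1/(1/(-8 + (-3 + 12)) - 58301) = 1/(1/(-8 + 9) - 58301) = 1/(1/1 - 58301) = 1/(1 - 58301) = 1/(-58300) = -1/58300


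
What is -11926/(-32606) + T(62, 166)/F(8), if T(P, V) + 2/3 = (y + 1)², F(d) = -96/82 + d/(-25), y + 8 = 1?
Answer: -871993279/37366476 ≈ -23.336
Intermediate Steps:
y = -7 (y = -8 + 1 = -7)
F(d) = -48/41 - d/25 (F(d) = -96*1/82 + d*(-1/25) = -48/41 - d/25)
T(P, V) = 106/3 (T(P, V) = -⅔ + (-7 + 1)² = -⅔ + (-6)² = -⅔ + 36 = 106/3)
-11926/(-32606) + T(62, 166)/F(8) = -11926/(-32606) + 106/(3*(-48/41 - 1/25*8)) = -11926*(-1/32606) + 106/(3*(-48/41 - 8/25)) = 5963/16303 + 106/(3*(-1528/1025)) = 5963/16303 + (106/3)*(-1025/1528) = 5963/16303 - 54325/2292 = -871993279/37366476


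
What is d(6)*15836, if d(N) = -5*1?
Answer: -79180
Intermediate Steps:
d(N) = -5
d(6)*15836 = -5*15836 = -79180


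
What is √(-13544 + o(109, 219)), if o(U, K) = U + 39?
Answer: 2*I*√3349 ≈ 115.74*I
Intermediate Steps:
o(U, K) = 39 + U
√(-13544 + o(109, 219)) = √(-13544 + (39 + 109)) = √(-13544 + 148) = √(-13396) = 2*I*√3349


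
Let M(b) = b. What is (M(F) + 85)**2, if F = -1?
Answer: 7056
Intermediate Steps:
(M(F) + 85)**2 = (-1 + 85)**2 = 84**2 = 7056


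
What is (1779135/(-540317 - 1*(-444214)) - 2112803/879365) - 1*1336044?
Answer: -112910331077718164/84509614595 ≈ -1.3361e+6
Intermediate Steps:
(1779135/(-540317 - 1*(-444214)) - 2112803/879365) - 1*1336044 = (1779135/(-540317 + 444214) - 2112803*1/879365) - 1336044 = (1779135/(-96103) - 2112803/879365) - 1336044 = (1779135*(-1/96103) - 2112803/879365) - 1336044 = (-1779135/96103 - 2112803/879365) - 1336044 = -1767555755984/84509614595 - 1336044 = -112910331077718164/84509614595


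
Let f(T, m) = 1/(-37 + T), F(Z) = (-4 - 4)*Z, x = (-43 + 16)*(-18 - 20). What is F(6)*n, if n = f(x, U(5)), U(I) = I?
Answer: -48/989 ≈ -0.048534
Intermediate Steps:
x = 1026 (x = -27*(-38) = 1026)
F(Z) = -8*Z
n = 1/989 (n = 1/(-37 + 1026) = 1/989 ≈ 0.0010111)
F(6)*n = -8*6*(1/989) = -48*1/989 = -48/989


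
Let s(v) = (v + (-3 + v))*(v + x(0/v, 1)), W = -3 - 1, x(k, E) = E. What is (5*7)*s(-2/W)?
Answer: -105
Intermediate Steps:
W = -4
s(v) = (1 + v)*(-3 + 2*v) (s(v) = (v + (-3 + v))*(v + 1) = (-3 + 2*v)*(1 + v) = (1 + v)*(-3 + 2*v))
(5*7)*s(-2/W) = (5*7)*(-3 - (-2)/(-4) + 2*(-2/(-4))²) = 35*(-3 - (-2)*(-1)/4 + 2*(-2*(-¼))²) = 35*(-3 - 1*½ + 2*(½)²) = 35*(-3 - ½ + 2*(¼)) = 35*(-3 - ½ + ½) = 35*(-3) = -105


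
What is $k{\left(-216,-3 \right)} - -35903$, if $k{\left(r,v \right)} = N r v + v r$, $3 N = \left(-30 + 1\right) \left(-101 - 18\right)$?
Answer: $781967$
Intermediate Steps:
$N = \frac{3451}{3}$ ($N = \frac{\left(-30 + 1\right) \left(-101 - 18\right)}{3} = \frac{\left(-29\right) \left(-119\right)}{3} = \frac{1}{3} \cdot 3451 = \frac{3451}{3} \approx 1150.3$)
$k{\left(r,v \right)} = \frac{3454 r v}{3}$ ($k{\left(r,v \right)} = \frac{3451 r}{3} v + v r = \frac{3451 r v}{3} + r v = \frac{3454 r v}{3}$)
$k{\left(-216,-3 \right)} - -35903 = \frac{3454}{3} \left(-216\right) \left(-3\right) - -35903 = 746064 + 35903 = 781967$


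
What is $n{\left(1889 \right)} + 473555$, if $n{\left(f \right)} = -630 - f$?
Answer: $471036$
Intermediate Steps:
$n{\left(1889 \right)} + 473555 = \left(-630 - 1889\right) + 473555 = -2519 + 473555 = 471036$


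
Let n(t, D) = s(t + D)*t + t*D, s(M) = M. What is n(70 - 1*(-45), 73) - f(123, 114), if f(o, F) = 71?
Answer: 29944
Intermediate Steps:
n(t, D) = D*t + t*(D + t) (n(t, D) = (t + D)*t + t*D = (D + t)*t + D*t = t*(D + t) + D*t = D*t + t*(D + t))
n(70 - 1*(-45), 73) - f(123, 114) = (70 - 1*(-45))*((70 - 1*(-45)) + 2*73) - 1*71 = (70 + 45)*((70 + 45) + 146) - 71 = 115*(115 + 146) - 71 = 115*261 - 71 = 30015 - 71 = 29944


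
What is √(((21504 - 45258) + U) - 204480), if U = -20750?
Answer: 2*I*√62246 ≈ 498.98*I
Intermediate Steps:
√(((21504 - 45258) + U) - 204480) = √(((21504 - 45258) - 20750) - 204480) = √((-23754 - 20750) - 204480) = √(-44504 - 204480) = √(-248984) = 2*I*√62246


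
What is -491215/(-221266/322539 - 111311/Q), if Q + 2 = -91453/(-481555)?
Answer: -138101843993474445/17288661499430333 ≈ -7.9880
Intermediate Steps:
Q = -871657/481555 (Q = -2 - 91453/(-481555) = -2 - 91453*(-1/481555) = -2 + 91453/481555 = -871657/481555 ≈ -1.8101)
-491215/(-221266/322539 - 111311/Q) = -491215/(-221266/322539 - 111311/(-871657/481555)) = -491215/(-221266*1/322539 - 111311*(-481555/871657)) = -491215/(-221266/322539 + 53602368605/871657) = -491215/17288661499430333/281143377123 = -491215*281143377123/17288661499430333 = -138101843993474445/17288661499430333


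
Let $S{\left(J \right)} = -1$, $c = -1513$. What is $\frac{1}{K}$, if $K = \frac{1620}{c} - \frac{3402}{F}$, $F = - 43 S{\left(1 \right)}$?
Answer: $- \frac{65059}{5216886} \approx -0.012471$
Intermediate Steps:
$F = 43$ ($F = \left(-43\right) \left(-1\right) = 43$)
$K = - \frac{5216886}{65059}$ ($K = \frac{1620}{-1513} - \frac{3402}{43} = 1620 \left(- \frac{1}{1513}\right) - \frac{3402}{43} = - \frac{1620}{1513} - \frac{3402}{43} = - \frac{5216886}{65059} \approx -80.187$)
$\frac{1}{K} = \frac{1}{- \frac{5216886}{65059}} = - \frac{65059}{5216886}$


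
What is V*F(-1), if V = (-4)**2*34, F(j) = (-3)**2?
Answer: 4896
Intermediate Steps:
F(j) = 9
V = 544 (V = 16*34 = 544)
V*F(-1) = 544*9 = 4896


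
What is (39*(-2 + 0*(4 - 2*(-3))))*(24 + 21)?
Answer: -3510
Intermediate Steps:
(39*(-2 + 0*(4 - 2*(-3))))*(24 + 21) = (39*(-2 + 0*(4 + 6)))*45 = (39*(-2 + 0*10))*45 = (39*(-2 + 0))*45 = (39*(-2))*45 = -78*45 = -3510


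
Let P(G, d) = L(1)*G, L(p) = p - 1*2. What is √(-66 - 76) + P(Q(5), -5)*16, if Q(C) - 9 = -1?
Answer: -128 + I*√142 ≈ -128.0 + 11.916*I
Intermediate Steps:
L(p) = -2 + p (L(p) = p - 2 = -2 + p)
Q(C) = 8 (Q(C) = 9 - 1 = 8)
P(G, d) = -G (P(G, d) = (-2 + 1)*G = -G)
√(-66 - 76) + P(Q(5), -5)*16 = √(-66 - 76) - 1*8*16 = √(-142) - 8*16 = I*√142 - 128 = -128 + I*√142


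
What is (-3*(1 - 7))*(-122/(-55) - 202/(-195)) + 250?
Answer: 44126/143 ≈ 308.57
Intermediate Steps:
(-3*(1 - 7))*(-122/(-55) - 202/(-195)) + 250 = (-3*(-6))*(-122*(-1/55) - 202*(-1/195)) + 250 = 18*(122/55 + 202/195) + 250 = 18*(1396/429) + 250 = 8376/143 + 250 = 44126/143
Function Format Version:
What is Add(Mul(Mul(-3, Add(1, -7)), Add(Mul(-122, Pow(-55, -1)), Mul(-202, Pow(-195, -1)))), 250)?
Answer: Rational(44126, 143) ≈ 308.57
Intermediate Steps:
Add(Mul(Mul(-3, Add(1, -7)), Add(Mul(-122, Pow(-55, -1)), Mul(-202, Pow(-195, -1)))), 250) = Add(Mul(Mul(-3, -6), Add(Mul(-122, Rational(-1, 55)), Mul(-202, Rational(-1, 195)))), 250) = Add(Mul(18, Add(Rational(122, 55), Rational(202, 195))), 250) = Add(Mul(18, Rational(1396, 429)), 250) = Add(Rational(8376, 143), 250) = Rational(44126, 143)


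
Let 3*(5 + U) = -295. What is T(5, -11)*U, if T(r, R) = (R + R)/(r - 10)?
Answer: -1364/3 ≈ -454.67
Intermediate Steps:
T(r, R) = 2*R/(-10 + r) (T(r, R) = (2*R)/(-10 + r) = 2*R/(-10 + r))
U = -310/3 (U = -5 + (1/3)*(-295) = -5 - 295/3 = -310/3 ≈ -103.33)
T(5, -11)*U = (2*(-11)/(-10 + 5))*(-310/3) = (2*(-11)/(-5))*(-310/3) = (2*(-11)*(-1/5))*(-310/3) = (22/5)*(-310/3) = -1364/3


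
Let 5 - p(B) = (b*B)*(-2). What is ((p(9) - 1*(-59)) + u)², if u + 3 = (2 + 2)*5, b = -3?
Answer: 729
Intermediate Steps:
u = 17 (u = -3 + (2 + 2)*5 = -3 + 4*5 = -3 + 20 = 17)
p(B) = 5 - 6*B (p(B) = 5 - (-3*B)*(-2) = 5 - 6*B)
((p(9) - 1*(-59)) + u)² = (((5 - 6*9) - 1*(-59)) + 17)² = (((5 - 54) + 59) + 17)² = ((-49 + 59) + 17)² = (10 + 17)² = 27² = 729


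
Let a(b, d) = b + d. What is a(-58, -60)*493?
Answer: -58174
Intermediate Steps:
a(-58, -60)*493 = (-58 - 60)*493 = -118*493 = -58174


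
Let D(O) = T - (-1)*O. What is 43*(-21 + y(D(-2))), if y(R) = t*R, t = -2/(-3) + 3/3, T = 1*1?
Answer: -2924/3 ≈ -974.67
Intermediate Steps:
T = 1
t = 5/3 (t = -2*(-⅓) + 3*(⅓) = ⅔ + 1 = 5/3 ≈ 1.6667)
D(O) = 1 + O (D(O) = 1 - (-1)*O = 1 + O)
y(R) = 5*R/3
43*(-21 + y(D(-2))) = 43*(-21 + 5*(1 - 2)/3) = 43*(-21 + (5/3)*(-1)) = 43*(-21 - 5/3) = 43*(-68/3) = -2924/3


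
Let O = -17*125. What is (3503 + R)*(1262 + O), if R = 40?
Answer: -3057609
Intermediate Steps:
O = -2125
(3503 + R)*(1262 + O) = (3503 + 40)*(1262 - 2125) = 3543*(-863) = -3057609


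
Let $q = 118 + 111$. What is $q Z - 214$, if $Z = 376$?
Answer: $85890$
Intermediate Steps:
$q = 229$
$q Z - 214 = 229 \cdot 376 - 214 = 86104 - 214 = 85890$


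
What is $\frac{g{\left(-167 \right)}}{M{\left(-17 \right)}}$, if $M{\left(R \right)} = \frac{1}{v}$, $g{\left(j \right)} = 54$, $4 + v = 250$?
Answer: $13284$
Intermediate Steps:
$v = 246$ ($v = -4 + 250 = 246$)
$M{\left(R \right)} = \frac{1}{246}$
$\frac{g{\left(-167 \right)}}{M{\left(-17 \right)}} = 54 \frac{1}{\frac{1}{246}} = 54 \cdot 246 = 13284$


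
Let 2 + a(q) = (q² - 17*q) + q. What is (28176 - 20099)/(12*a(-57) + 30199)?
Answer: 8077/80107 ≈ 0.10083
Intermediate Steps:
a(q) = -2 + q² - 16*q (a(q) = -2 + ((q² - 17*q) + q) = -2 + (q² - 16*q) = -2 + q² - 16*q)
(28176 - 20099)/(12*a(-57) + 30199) = (28176 - 20099)/(12*(-2 + (-57)² - 16*(-57)) + 30199) = 8077/(12*(-2 + 3249 + 912) + 30199) = 8077/(12*4159 + 30199) = 8077/(49908 + 30199) = 8077/80107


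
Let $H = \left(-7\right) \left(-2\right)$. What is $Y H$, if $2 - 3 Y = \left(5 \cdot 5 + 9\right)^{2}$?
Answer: $- \frac{16156}{3} \approx -5385.3$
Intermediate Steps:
$H = 14$
$Y = - \frac{1154}{3}$ ($Y = \frac{2}{3} - \frac{\left(5 \cdot 5 + 9\right)^{2}}{3} = \frac{2}{3} - \frac{\left(25 + 9\right)^{2}}{3} = \frac{2}{3} - \frac{34^{2}}{3} = \frac{2}{3} - \frac{1156}{3} = - \frac{1154}{3} \approx -384.67$)
$Y H = \left(- \frac{1154}{3}\right) 14 = - \frac{16156}{3}$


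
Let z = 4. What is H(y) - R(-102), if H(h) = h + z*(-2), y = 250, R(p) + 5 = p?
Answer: 349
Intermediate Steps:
R(p) = -5 + p
H(h) = -8 + h (H(h) = h + 4*(-2) = h - 8 = -8 + h)
H(y) - R(-102) = (-8 + 250) - (-5 - 102) = 242 - 1*(-107) = 242 + 107 = 349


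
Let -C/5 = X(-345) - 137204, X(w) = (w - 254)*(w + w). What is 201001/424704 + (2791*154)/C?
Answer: 47472092737/293158306560 ≈ 0.16193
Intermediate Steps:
X(w) = 2*w*(-254 + w) (X(w) = (-254 + w)*(2*w) = 2*w*(-254 + w))
C = -1380530 (C = -5*(2*(-345)*(-254 - 345) - 137204) = -5*(2*(-345)*(-599) - 137204) = -5*(413310 - 137204) = -5*276106 = -1380530)
201001/424704 + (2791*154)/C = 201001/424704 + (2791*154)/(-1380530) = 201001*(1/424704) + 429814*(-1/1380530) = 201001/424704 - 214907/690265 = 47472092737/293158306560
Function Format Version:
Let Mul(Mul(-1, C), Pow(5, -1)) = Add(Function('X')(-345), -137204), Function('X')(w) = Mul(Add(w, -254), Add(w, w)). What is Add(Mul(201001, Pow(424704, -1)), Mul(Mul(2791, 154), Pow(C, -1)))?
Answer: Rational(47472092737, 293158306560) ≈ 0.16193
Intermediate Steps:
Function('X')(w) = Mul(2, w, Add(-254, w)) (Function('X')(w) = Mul(Add(-254, w), Mul(2, w)) = Mul(2, w, Add(-254, w)))
C = -1380530 (C = Mul(-5, Add(Mul(2, -345, Add(-254, -345)), -137204)) = Mul(-5, Add(Mul(2, -345, -599), -137204)) = Mul(-5, Add(413310, -137204)) = Mul(-5, 276106) = -1380530)
Add(Mul(201001, Pow(424704, -1)), Mul(Mul(2791, 154), Pow(C, -1))) = Add(Mul(201001, Pow(424704, -1)), Mul(Mul(2791, 154), Pow(-1380530, -1))) = Add(Mul(201001, Rational(1, 424704)), Mul(429814, Rational(-1, 1380530))) = Add(Rational(201001, 424704), Rational(-214907, 690265)) = Rational(47472092737, 293158306560)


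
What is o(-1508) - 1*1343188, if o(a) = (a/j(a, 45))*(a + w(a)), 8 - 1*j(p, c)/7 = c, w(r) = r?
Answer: -352433820/259 ≈ -1.3607e+6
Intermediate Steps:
j(p, c) = 56 - 7*c
o(a) = -2*a²/259 (o(a) = (a/(56 - 7*45))*(a + a) = (a/(56 - 315))*(2*a) = (a/(-259))*(2*a) = (a*(-1/259))*(2*a) = (-a/259)*(2*a) = -2*a²/259)
o(-1508) - 1*1343188 = -2/259*(-1508)² - 1*1343188 = -2/259*2274064 - 1343188 = -4548128/259 - 1343188 = -352433820/259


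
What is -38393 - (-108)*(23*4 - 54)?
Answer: -34289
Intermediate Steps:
-38393 - (-108)*(23*4 - 54) = -38393 - (-108)*(92 - 54) = -38393 - (-108)*38 = -38393 - 1*(-4104) = -38393 + 4104 = -34289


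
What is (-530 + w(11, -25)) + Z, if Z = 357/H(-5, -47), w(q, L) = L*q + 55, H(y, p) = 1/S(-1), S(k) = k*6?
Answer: -2892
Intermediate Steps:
S(k) = 6*k
H(y, p) = -⅙ (H(y, p) = 1/(6*(-1)) = 1/(-6) = -⅙)
w(q, L) = 55 + L*q
Z = -2142 (Z = 357/(-⅙) = 357*(-6) = -2142)
(-530 + w(11, -25)) + Z = (-530 + (55 - 25*11)) - 2142 = (-530 + (55 - 275)) - 2142 = (-530 - 220) - 2142 = -750 - 2142 = -2892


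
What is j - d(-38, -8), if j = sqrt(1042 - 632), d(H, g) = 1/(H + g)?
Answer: 1/46 + sqrt(410) ≈ 20.270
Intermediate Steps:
j = sqrt(410) ≈ 20.248
j - d(-38, -8) = sqrt(410) - 1/(-38 - 8) = sqrt(410) - 1/(-46) = sqrt(410) - 1*(-1/46) = sqrt(410) + 1/46 = 1/46 + sqrt(410)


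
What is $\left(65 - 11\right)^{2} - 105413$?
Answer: $-102497$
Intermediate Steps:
$\left(65 - 11\right)^{2} - 105413 = 54^{2} - 105413 = 2916 - 105413 = -102497$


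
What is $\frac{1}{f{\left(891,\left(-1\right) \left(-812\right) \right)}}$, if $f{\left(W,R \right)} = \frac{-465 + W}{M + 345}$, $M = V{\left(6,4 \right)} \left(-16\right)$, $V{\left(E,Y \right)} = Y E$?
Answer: $- \frac{13}{142} \approx -0.091549$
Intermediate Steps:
$V{\left(E,Y \right)} = E Y$
$M = -384$ ($M = 6 \cdot 4 \left(-16\right) = 24 \left(-16\right) = -384$)
$f{\left(W,R \right)} = \frac{155}{13} - \frac{W}{39}$ ($f{\left(W,R \right)} = \frac{-465 + W}{-384 + 345} = \frac{-465 + W}{-39} = \left(-465 + W\right) \left(- \frac{1}{39}\right) = \frac{155}{13} - \frac{W}{39}$)
$\frac{1}{f{\left(891,\left(-1\right) \left(-812\right) \right)}} = \frac{1}{\frac{155}{13} - \frac{297}{13}} = \frac{1}{- \frac{142}{13}} = - \frac{13}{142}$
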